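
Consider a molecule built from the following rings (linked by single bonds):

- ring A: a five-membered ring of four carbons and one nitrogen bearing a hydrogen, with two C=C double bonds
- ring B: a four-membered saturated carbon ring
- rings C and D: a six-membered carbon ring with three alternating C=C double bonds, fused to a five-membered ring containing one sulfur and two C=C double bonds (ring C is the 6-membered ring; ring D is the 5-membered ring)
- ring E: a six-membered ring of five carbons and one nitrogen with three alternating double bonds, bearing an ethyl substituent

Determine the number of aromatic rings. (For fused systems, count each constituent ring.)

4

Ring A has a continuous p-orbital overlap around the ring; 2 ring double bonds (4 π electrons) plus a heteroatom lone pair (2) give 6 π electrons. That satisfies 4n+2 with n=1, so ring A is aromatic (pyrrole).
Ring B has only sp³ atoms, so it is not fully conjugated — not aromatic (cyclobutane).
Rings C and D form a fused bicyclic system (with one sulfur) with 9 sp² atoms and 10 π electrons from ring double bonds plus a heteroatom lone pair. 10 = 4(2)+2, so the system is aromatic and both rings count as aromatic (benzothiophene).
Ring E has a continuous p-orbital overlap around the ring; 3 ring double bonds give 6 π electrons. Since 6 = 4n+2 (n=1), ring E is aromatic (pyridine).
Aromatic: A, C, D, E. Total: 4.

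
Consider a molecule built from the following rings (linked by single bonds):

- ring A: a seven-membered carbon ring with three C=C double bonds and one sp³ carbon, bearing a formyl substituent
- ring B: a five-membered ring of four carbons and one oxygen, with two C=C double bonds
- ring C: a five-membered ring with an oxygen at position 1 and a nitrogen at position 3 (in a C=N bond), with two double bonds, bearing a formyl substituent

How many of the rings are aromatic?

2

Ring A has one sp³ carbon, so it is not fully conjugated — not aromatic (cycloheptatriene).
Ring B is planar and fully conjugated; 2 ring double bonds (4 π electrons) plus a heteroatom lone pair (2) give 6 π electrons. That satisfies 4n+2 with n=1, so ring B is aromatic (furan).
Ring C is planar and fully conjugated; 2 ring double bonds (4 π electrons) plus a heteroatom lone pair (2) give 6 π electrons. 6 = 4(1)+2, so ring C is aromatic (oxazole).
Aromatic: B, C. Total: 2.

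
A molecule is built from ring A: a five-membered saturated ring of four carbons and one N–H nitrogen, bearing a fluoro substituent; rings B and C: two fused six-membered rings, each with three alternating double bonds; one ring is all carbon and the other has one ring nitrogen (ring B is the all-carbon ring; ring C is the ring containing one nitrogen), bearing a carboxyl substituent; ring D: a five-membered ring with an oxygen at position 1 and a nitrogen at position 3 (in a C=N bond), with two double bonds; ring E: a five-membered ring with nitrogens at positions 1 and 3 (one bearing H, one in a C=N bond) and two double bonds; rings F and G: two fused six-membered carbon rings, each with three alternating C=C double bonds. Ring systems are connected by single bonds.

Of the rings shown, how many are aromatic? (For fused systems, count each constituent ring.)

Ring A has only sp³ atoms, so it is not fully conjugated — not aromatic (pyrrolidine).
Rings B and C form a fused bicyclic system (with one nitrogen) with 10 sp² atoms and 10 π electrons from ring double bonds. 10 = 4(2)+2, so the system is aromatic and both rings count as aromatic (quinoline).
Ring D is fully conjugated (every ring atom contributes a p orbital); 2 ring double bonds (4 π electrons) plus a heteroatom lone pair (2) give 6 π electrons. Since 6 = 4n+2 (n=1), ring D is aromatic (oxazole).
Ring E has a continuous p-orbital overlap around the ring; 2 ring double bonds (4 π electrons) plus a heteroatom lone pair (2) give 6 π electrons. That satisfies 4n+2 with n=1, so ring E is aromatic (imidazole).
Rings F and G form a fused bicyclic system with 10 sp² atoms and 10 π electrons from ring double bonds. 10 = 4(2)+2, so the system is aromatic and both rings count as aromatic (naphthalene).
Aromatic: B, C, D, E, F, G. Total: 6.

6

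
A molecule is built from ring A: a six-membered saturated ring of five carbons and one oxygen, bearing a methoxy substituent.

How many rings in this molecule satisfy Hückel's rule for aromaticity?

0

Ring A has only sp³ atoms, so it is not fully conjugated — not aromatic (tetrahydropyran).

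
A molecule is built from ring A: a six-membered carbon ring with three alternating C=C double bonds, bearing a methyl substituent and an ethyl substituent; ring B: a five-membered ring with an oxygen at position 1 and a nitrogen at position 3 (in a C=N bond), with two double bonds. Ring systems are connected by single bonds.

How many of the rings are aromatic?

2

Ring A has a continuous p-orbital overlap around the ring; 3 ring double bonds give 6 π electrons. 6 = 4(1)+2, so ring A is aromatic (benzene).
Ring B has a continuous p-orbital overlap around the ring; 2 ring double bonds (4 π electrons) plus a heteroatom lone pair (2) give 6 π electrons. 6 = 4(1)+2, so ring B is aromatic (oxazole).
Aromatic: A, B. Total: 2.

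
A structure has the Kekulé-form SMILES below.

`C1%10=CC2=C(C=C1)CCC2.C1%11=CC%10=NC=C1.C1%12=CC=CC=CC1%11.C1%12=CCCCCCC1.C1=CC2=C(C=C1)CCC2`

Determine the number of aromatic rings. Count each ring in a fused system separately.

3

The SMILES encodes a six-membered carbon ring with three alternating C=C double bonds, fused to a saturated five-membered carbon ring; a six-membered ring of five carbons and one nitrogen with three alternating double bonds; a seven-membered carbon ring with three C=C double bonds and one sp³ carbon; an eight-membered carbon ring with one C=C double bond; a six-membered carbon ring with three alternating C=C double bonds, fused to a saturated five-membered carbon ring.
The 6-membered ring is fully conjugated (every ring atom contributes a p orbital); 3 ring double bonds give 6 π electrons. That satisfies 4n+2 with n=1, so it is aromatic (benzene ring).
The 5-membered ring has three sp³ carbons, so it is not fully conjugated — not aromatic (cyclopentane ring).
The 6-membered ring with one nitrogen is planar and fully conjugated; 3 ring double bonds give 6 π electrons. That satisfies 4n+2 with n=1, so it is aromatic (pyridine).
The 7-membered ring has one sp³ carbon, so it is not fully conjugated — not aromatic (cycloheptatriene).
The 8-membered ring has six sp³ carbons, so it is not fully conjugated — not aromatic (cyclooctene).
The second 6-membered ring is fully conjugated (every ring atom contributes a p orbital); 3 ring double bonds give 6 π electrons. That satisfies 4n+2 with n=1, so it is aromatic (benzene ring).
The second 5-membered ring has three sp³ carbons, so it is not fully conjugated — not aromatic (cyclopentane ring).
3 of the 7 rings are aromatic. Total: 3.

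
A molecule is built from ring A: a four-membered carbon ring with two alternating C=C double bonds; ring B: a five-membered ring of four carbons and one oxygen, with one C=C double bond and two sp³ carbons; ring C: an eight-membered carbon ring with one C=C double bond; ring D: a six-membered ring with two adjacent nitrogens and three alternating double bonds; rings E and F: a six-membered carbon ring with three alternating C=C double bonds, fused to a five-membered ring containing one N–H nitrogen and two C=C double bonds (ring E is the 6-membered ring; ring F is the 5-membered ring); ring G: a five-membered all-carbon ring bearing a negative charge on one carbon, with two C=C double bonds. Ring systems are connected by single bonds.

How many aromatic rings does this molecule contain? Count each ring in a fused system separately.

Ring A has only sp² ring atoms; a planar conformation would have a fully conjugated π system of 4 electrons. But 4 = 4(1), which is 4n not 4n+2, so ring A is not aromatic (cyclobutadiene) — cyclobutadiene is antiaromatic and distorts to a rectangle.
Ring B has two sp³ carbons, so it is not fully conjugated — not aromatic (2,3-dihydrofuran).
Ring C has six sp³ carbons, so it is not fully conjugated — not aromatic (cyclooctene).
Ring D has a continuous p-orbital overlap around the ring; 3 ring double bonds give 6 π electrons. That satisfies 4n+2 with n=1, so ring D is aromatic (pyridazine).
Rings E and F form a fused bicyclic system (with one N–H) with 9 sp² atoms and 10 π electrons from ring double bonds plus a heteroatom lone pair. 10 = 4(2)+2, so the system is aromatic and both rings count as aromatic (indole).
Ring G has a continuous p-orbital overlap around the ring; 2 ring double bonds (4 π electrons) plus the carbanion lone pair (2) give 6 π electrons. 6 = 4(1)+2, so ring G is aromatic (cyclopentadienyl anion).
Aromatic: D, E, F, G. Total: 4.

4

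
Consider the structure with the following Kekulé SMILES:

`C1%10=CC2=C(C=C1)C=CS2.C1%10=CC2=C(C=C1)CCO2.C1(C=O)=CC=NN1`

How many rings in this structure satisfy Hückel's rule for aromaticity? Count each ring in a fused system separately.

4

The SMILES encodes a six-membered carbon ring with three alternating C=C double bonds, fused to a five-membered ring containing one sulfur and two C=C double bonds; a six-membered carbon ring with three alternating C=C double bonds, fused to a five-membered ring containing one oxygen and two sp³ carbons; a five-membered ring with two adjacent nitrogens (one bearing H, one in a double bond) and two double bonds.
The fused 6/5-membered bicyclic (with one sulfur) is a single π system with 9 sp² atoms and 10 π electrons from ring double bonds plus a heteroatom lone pair. 10 = 4(2)+2, so the system is aromatic and both rings count as aromatic (benzothiophene).
The 6-membered ring has a continuous p-orbital overlap around the ring; 3 ring double bonds give 6 π electrons. 6 = 4(1)+2, so it is aromatic (benzene ring).
The 5-membered ring with one oxygen has two sp³ carbons, so it is not fully conjugated — not aromatic (oxolane ring).
The 5-membered ring with two adjacent nitrogens (one N–H, one =N–) is fully conjugated (every ring atom contributes a p orbital); 2 ring double bonds (4 π electrons) plus a heteroatom lone pair (2) give 6 π electrons. Since 6 = 4n+2 (n=1), it is aromatic (pyrazole).
4 of the 5 rings are aromatic. Total: 4.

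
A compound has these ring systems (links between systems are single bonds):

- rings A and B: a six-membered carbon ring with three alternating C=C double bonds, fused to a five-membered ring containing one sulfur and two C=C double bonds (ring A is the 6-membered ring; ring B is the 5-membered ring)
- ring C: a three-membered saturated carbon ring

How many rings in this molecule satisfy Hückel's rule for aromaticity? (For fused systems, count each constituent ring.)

2

Rings A and B form a fused bicyclic system (with one sulfur) with 9 sp² atoms and 10 π electrons from ring double bonds plus a heteroatom lone pair. 10 = 4(2)+2, so the system is aromatic and both rings count as aromatic (benzothiophene).
Ring C has only sp³ atoms, so it is not fully conjugated — not aromatic (cyclopropane).
Aromatic: A, B. Total: 2.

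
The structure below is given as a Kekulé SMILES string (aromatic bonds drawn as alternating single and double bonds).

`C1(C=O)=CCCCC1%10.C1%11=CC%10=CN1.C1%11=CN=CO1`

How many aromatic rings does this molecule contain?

2

The SMILES encodes a six-membered carbon ring with one C=C double bond; a five-membered ring of four carbons and one nitrogen bearing a hydrogen, with two C=C double bonds; a five-membered ring with an oxygen at position 1 and a nitrogen at position 3 (in a C=N bond), with two double bonds.
The 6-membered ring has four sp³ carbons, so it is not fully conjugated — not aromatic (cyclohexene).
The 5-membered ring with one N–H is planar and fully conjugated; 2 ring double bonds (4 π electrons) plus a heteroatom lone pair (2) give 6 π electrons. Since 6 = 4n+2 (n=1), it is aromatic (pyrrole).
The 5-membered ring with one oxygen and one =N– has a continuous p-orbital overlap around the ring; 2 ring double bonds (4 π electrons) plus a heteroatom lone pair (2) give 6 π electrons. That satisfies 4n+2 with n=1, so it is aromatic (oxazole).
2 of the 3 rings are aromatic. Total: 2.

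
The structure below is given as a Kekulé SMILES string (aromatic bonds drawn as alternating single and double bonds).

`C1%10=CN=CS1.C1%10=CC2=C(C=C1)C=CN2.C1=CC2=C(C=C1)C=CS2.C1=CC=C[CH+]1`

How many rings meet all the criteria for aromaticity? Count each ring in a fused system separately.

The SMILES encodes a five-membered ring with a sulfur at position 1 and a nitrogen at position 3 (in a C=N bond), with two double bonds; a six-membered carbon ring with three alternating C=C double bonds, fused to a five-membered ring containing one N–H nitrogen and two C=C double bonds; a six-membered carbon ring with three alternating C=C double bonds, fused to a five-membered ring containing one sulfur and two C=C double bonds; a five-membered all-carbon ring bearing a positive charge on one carbon, with two C=C double bonds.
The 5-membered ring with one sulfur and one =N– is planar and fully conjugated; 2 ring double bonds (4 π electrons) plus a heteroatom lone pair (2) give 6 π electrons. 6 = 4(1)+2, so it is aromatic (thiazole).
The fused 6/5-membered bicyclic (with one N–H) is a single π system with 9 sp² atoms and 10 π electrons from ring double bonds plus a heteroatom lone pair. 10 = 4(2)+2, so the system is aromatic and both rings count as aromatic (indole).
The fused 6/5-membered bicyclic (with one sulfur) is a single π system with 9 sp² atoms and 10 π electrons from ring double bonds plus a heteroatom lone pair. 10 = 4(2)+2, so the system is aromatic and both rings count as aromatic (benzothiophene).
The 5-membered ring has only sp² ring atoms; a planar conformation would have a fully conjugated π system of 4 electrons. But 4 = 4(1), which is 4n not 4n+2, so it is not aromatic (cyclopentadienyl cation).
5 of the 6 rings are aromatic. Total: 5.

5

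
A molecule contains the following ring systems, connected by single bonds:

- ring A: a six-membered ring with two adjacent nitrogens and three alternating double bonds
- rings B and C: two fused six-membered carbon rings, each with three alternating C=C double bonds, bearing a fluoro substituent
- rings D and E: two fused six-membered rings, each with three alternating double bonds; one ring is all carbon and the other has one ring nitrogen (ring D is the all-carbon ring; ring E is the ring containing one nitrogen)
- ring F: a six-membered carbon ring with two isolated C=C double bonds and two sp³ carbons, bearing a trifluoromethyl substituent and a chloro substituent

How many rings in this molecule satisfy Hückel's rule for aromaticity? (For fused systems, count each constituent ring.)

Ring A has a continuous p-orbital overlap around the ring; 3 ring double bonds give 6 π electrons. That satisfies 4n+2 with n=1, so ring A is aromatic (pyridazine).
Rings B and C form a fused bicyclic system with 10 sp² atoms and 10 π electrons from ring double bonds. 10 = 4(2)+2, so the system is aromatic and both rings count as aromatic (naphthalene).
Rings D and E form a fused bicyclic system (with one nitrogen) with 10 sp² atoms and 10 π electrons from ring double bonds. 10 = 4(2)+2, so the system is aromatic and both rings count as aromatic (quinoline).
Ring F has two sp³ carbons, so it is not fully conjugated — not aromatic (1,4-cyclohexadiene).
Aromatic: A, B, C, D, E. Total: 5.

5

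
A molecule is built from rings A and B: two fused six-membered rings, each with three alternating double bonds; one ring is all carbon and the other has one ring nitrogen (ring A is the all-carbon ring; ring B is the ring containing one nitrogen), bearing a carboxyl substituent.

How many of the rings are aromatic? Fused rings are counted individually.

2

Rings A and B form a fused bicyclic system (with one nitrogen) with 10 sp² atoms and 10 π electrons from ring double bonds. 10 = 4(2)+2, so the system is aromatic and both rings count as aromatic (quinoline).
Aromatic: A, B. Total: 2.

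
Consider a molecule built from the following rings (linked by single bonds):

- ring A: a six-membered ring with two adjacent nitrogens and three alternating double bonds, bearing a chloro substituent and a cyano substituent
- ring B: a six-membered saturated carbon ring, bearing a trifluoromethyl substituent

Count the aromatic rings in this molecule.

Ring A has a continuous p-orbital overlap around the ring; 3 ring double bonds give 6 π electrons. 6 = 4(1)+2, so ring A is aromatic (pyridazine).
Ring B has only sp³ atoms, so it is not fully conjugated — not aromatic (cyclohexane).
Aromatic: A. Total: 1.

1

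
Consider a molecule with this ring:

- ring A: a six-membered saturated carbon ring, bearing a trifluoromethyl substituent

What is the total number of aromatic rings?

0

Ring A has only sp³ atoms, so it is not fully conjugated — not aromatic (cyclohexane).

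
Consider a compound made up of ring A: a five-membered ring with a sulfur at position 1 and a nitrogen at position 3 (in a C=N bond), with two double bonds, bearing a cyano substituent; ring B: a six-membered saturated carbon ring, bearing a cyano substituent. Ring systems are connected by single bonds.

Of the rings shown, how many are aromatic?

1

Ring A is planar and fully conjugated; 2 ring double bonds (4 π electrons) plus a heteroatom lone pair (2) give 6 π electrons. 6 = 4(1)+2, so ring A is aromatic (thiazole).
Ring B has only sp³ atoms, so it is not fully conjugated — not aromatic (cyclohexane).
Aromatic: A. Total: 1.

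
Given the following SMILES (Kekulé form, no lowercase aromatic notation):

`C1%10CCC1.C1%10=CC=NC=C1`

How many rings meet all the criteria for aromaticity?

1

The SMILES encodes a four-membered saturated carbon ring; a six-membered ring of five carbons and one nitrogen with three alternating double bonds.
The 4-membered ring has only sp³ atoms, so it is not fully conjugated — not aromatic (cyclobutane).
The 6-membered ring with one nitrogen has a continuous p-orbital overlap around the ring; 3 ring double bonds give 6 π electrons. That satisfies 4n+2 with n=1, so it is aromatic (pyridine).
1 of the 2 rings is aromatic. Total: 1.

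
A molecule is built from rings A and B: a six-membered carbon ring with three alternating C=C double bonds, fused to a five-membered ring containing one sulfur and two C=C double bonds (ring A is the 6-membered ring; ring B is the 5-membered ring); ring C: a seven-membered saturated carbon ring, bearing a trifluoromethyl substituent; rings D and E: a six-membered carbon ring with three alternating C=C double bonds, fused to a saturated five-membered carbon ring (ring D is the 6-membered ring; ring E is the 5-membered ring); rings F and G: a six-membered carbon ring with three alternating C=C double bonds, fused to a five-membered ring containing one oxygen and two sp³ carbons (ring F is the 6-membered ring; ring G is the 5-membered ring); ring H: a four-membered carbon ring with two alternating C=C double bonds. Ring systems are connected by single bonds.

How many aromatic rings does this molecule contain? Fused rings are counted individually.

4

Rings A and B form a fused bicyclic system (with one sulfur) with 9 sp² atoms and 10 π electrons from ring double bonds plus a heteroatom lone pair. 10 = 4(2)+2, so the system is aromatic and both rings count as aromatic (benzothiophene).
Ring C has only sp³ atoms, so it is not fully conjugated — not aromatic (cycloheptane).
Ring D is fully conjugated (every ring atom contributes a p orbital); 3 ring double bonds give 6 π electrons. That satisfies 4n+2 with n=1, so ring D is aromatic (benzene ring).
Ring E has three sp³ carbons, so it is not fully conjugated — not aromatic (cyclopentane ring).
Ring F is planar and fully conjugated; 3 ring double bonds give 6 π electrons. Since 6 = 4n+2 (n=1), ring F is aromatic (benzene ring).
Ring G has two sp³ carbons, so it is not fully conjugated — not aromatic (oxolane ring).
Ring H has only sp² ring atoms; a planar conformation would have a fully conjugated π system of 4 electrons. But 4 = 4(1), which is 4n not 4n+2, so ring H is not aromatic (cyclobutadiene) — cyclobutadiene is antiaromatic and distorts to a rectangle.
Aromatic: A, B, D, F. Total: 4.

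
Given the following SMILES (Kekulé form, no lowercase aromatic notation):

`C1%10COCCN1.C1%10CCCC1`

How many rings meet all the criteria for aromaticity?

0

The SMILES encodes a six-membered saturated ring with an oxygen and an N–H nitrogen at positions 1 and 4; a five-membered saturated carbon ring.
The 6-membered ring with one oxygen and one N–H (1,4) has only sp³ atoms, so it is not fully conjugated — not aromatic (morpholine).
The 5-membered ring has only sp³ atoms, so it is not fully conjugated — not aromatic (cyclopentane).
None of the rings are aromatic. Total: 0.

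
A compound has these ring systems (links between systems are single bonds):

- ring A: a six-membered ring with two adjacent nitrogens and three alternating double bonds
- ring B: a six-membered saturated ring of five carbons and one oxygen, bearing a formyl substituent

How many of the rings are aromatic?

Ring A has a continuous p-orbital overlap around the ring; 3 ring double bonds give 6 π electrons. Since 6 = 4n+2 (n=1), ring A is aromatic (pyridazine).
Ring B has only sp³ atoms, so it is not fully conjugated — not aromatic (tetrahydropyran).
Aromatic: A. Total: 1.

1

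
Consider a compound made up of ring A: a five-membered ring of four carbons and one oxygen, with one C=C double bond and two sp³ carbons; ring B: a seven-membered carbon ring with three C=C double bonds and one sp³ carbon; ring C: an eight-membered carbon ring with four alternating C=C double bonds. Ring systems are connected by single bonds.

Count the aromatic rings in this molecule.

Ring A has two sp³ carbons, so it is not fully conjugated — not aromatic (2,3-dihydrofuran).
Ring B has one sp³ carbon, so it is not fully conjugated — not aromatic (cycloheptatriene).
Ring C has only sp² ring atoms; a planar conformation would have a fully conjugated π system of 8 electrons. But 8 = 4(2), which is 4n not 4n+2, so ring C is not aromatic (cyclooctatetraene) — cyclooctatetraene distorts into a non-planar tub to avoid antiaromaticity.
No ring is aromatic. Total: 0.

0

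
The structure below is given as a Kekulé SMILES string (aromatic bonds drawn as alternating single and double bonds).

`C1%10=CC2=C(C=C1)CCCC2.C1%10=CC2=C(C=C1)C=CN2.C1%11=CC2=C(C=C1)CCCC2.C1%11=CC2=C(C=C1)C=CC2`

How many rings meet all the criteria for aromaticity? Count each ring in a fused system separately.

5

The SMILES encodes a six-membered carbon ring with three alternating C=C double bonds, fused to a saturated six-membered carbon ring; a six-membered carbon ring with three alternating C=C double bonds, fused to a five-membered ring containing one N–H nitrogen and two C=C double bonds; a six-membered carbon ring with three alternating C=C double bonds, fused to a saturated six-membered carbon ring; a six-membered carbon ring with three alternating C=C double bonds, fused to a five-membered carbon ring containing one C=C double bond and one sp³ carbon.
The 6-membered ring is planar and fully conjugated; 3 ring double bonds give 6 π electrons. 6 = 4(1)+2, so it is aromatic (benzene ring).
The second 6-membered ring has four sp³ carbons, so it is not fully conjugated — not aromatic (cyclohexane ring).
The fused 6/5-membered bicyclic (with one N–H) is a single π system with 9 sp² atoms and 10 π electrons from ring double bonds plus a heteroatom lone pair. 10 = 4(2)+2, so the system is aromatic and both rings count as aromatic (indole).
The third 6-membered ring has a continuous p-orbital overlap around the ring; 3 ring double bonds give 6 π electrons. 6 = 4(1)+2, so it is aromatic (benzene ring).
The fourth 6-membered ring has four sp³ carbons, so it is not fully conjugated — not aromatic (cyclohexane ring).
The fifth 6-membered ring is fully conjugated (every ring atom contributes a p orbital); 3 ring double bonds give 6 π electrons. Since 6 = 4n+2 (n=1), it is aromatic (benzene ring).
The 5-membered ring has one sp³ carbon, so it is not fully conjugated — not aromatic (cyclopentene ring).
5 of the 8 rings are aromatic. Total: 5.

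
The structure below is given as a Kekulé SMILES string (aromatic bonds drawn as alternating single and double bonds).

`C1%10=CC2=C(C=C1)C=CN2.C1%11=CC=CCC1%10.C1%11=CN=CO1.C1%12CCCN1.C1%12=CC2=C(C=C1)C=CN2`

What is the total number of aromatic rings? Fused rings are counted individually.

5

The SMILES encodes a six-membered carbon ring with three alternating C=C double bonds, fused to a five-membered ring containing one N–H nitrogen and two C=C double bonds; a six-membered carbon ring with two conjugated C=C double bonds and two sp³ carbons; a five-membered ring with an oxygen at position 1 and a nitrogen at position 3 (in a C=N bond), with two double bonds; a five-membered saturated ring of four carbons and one N–H nitrogen; a six-membered carbon ring with three alternating C=C double bonds, fused to a five-membered ring containing one N–H nitrogen and two C=C double bonds.
The fused 6/5-membered bicyclic (with one N–H) is a single π system with 9 sp² atoms and 10 π electrons from ring double bonds plus a heteroatom lone pair. 10 = 4(2)+2, so the system is aromatic and both rings count as aromatic (indole).
The 6-membered ring has two sp³ carbons, so it is not fully conjugated — not aromatic (1,3-cyclohexadiene).
The 5-membered ring with one oxygen and one =N– has a continuous p-orbital overlap around the ring; 2 ring double bonds (4 π electrons) plus a heteroatom lone pair (2) give 6 π electrons. That satisfies 4n+2 with n=1, so it is aromatic (oxazole).
The 5-membered ring with one N–H has only sp³ atoms, so it is not fully conjugated — not aromatic (pyrrolidine).
The fused 6/5-membered bicyclic (with one N–H) is a single π system with 9 sp² atoms and 10 π electrons from ring double bonds plus a heteroatom lone pair. 10 = 4(2)+2, so the system is aromatic and both rings count as aromatic (indole).
5 of the 7 rings are aromatic. Total: 5.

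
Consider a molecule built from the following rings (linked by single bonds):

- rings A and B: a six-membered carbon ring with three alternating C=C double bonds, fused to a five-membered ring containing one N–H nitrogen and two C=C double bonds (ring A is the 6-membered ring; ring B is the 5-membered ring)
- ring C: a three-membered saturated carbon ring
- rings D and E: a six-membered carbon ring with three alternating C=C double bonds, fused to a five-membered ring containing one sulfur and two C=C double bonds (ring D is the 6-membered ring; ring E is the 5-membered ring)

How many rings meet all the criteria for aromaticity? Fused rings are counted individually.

Rings A and B form a fused bicyclic system (with one N–H) with 9 sp² atoms and 10 π electrons from ring double bonds plus a heteroatom lone pair. 10 = 4(2)+2, so the system is aromatic and both rings count as aromatic (indole).
Ring C has only sp³ atoms, so it is not fully conjugated — not aromatic (cyclopropane).
Rings D and E form a fused bicyclic system (with one sulfur) with 9 sp² atoms and 10 π electrons from ring double bonds plus a heteroatom lone pair. 10 = 4(2)+2, so the system is aromatic and both rings count as aromatic (benzothiophene).
Aromatic: A, B, D, E. Total: 4.

4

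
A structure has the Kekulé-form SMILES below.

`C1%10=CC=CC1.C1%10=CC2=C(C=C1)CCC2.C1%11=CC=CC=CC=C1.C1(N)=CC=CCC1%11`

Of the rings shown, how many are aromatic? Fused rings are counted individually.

1

The SMILES encodes a five-membered carbon ring with two conjugated C=C double bonds and one sp³ carbon; a six-membered carbon ring with three alternating C=C double bonds, fused to a saturated five-membered carbon ring; an eight-membered carbon ring with four alternating C=C double bonds; a six-membered carbon ring with two conjugated C=C double bonds and two sp³ carbons.
The 5-membered ring has one sp³ carbon, so it is not fully conjugated — not aromatic (cyclopentadiene).
The 6-membered ring is fully conjugated (every ring atom contributes a p orbital); 3 ring double bonds give 6 π electrons. Since 6 = 4n+2 (n=1), it is aromatic (benzene ring).
The second 5-membered ring has three sp³ carbons, so it is not fully conjugated — not aromatic (cyclopentane ring).
The 8-membered ring has only sp² ring atoms; a planar conformation would have a fully conjugated π system of 8 electrons. But 8 = 4(2), which is 4n not 4n+2, so it is not aromatic (cyclooctatetraene) — cyclooctatetraene distorts into a non-planar tub to avoid antiaromaticity.
The second 6-membered ring has two sp³ carbons, so it is not fully conjugated — not aromatic (1,3-cyclohexadiene).
1 of the 5 rings is aromatic. Total: 1.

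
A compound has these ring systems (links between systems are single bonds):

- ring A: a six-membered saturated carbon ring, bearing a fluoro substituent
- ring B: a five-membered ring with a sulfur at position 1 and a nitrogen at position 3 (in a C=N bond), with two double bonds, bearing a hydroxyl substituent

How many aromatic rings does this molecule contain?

Ring A has only sp³ atoms, so it is not fully conjugated — not aromatic (cyclohexane).
Ring B is fully conjugated (every ring atom contributes a p orbital); 2 ring double bonds (4 π electrons) plus a heteroatom lone pair (2) give 6 π electrons. That satisfies 4n+2 with n=1, so ring B is aromatic (thiazole).
Aromatic: B. Total: 1.

1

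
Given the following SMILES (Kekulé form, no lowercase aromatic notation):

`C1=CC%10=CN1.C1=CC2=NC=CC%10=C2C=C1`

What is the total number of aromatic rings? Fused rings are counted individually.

3

The SMILES encodes a five-membered ring of four carbons and one nitrogen bearing a hydrogen, with two C=C double bonds; two fused six-membered rings, each with three alternating double bonds; one ring is all carbon and the other has one ring nitrogen.
The 5-membered ring with one N–H is fully conjugated (every ring atom contributes a p orbital); 2 ring double bonds (4 π electrons) plus a heteroatom lone pair (2) give 6 π electrons. That satisfies 4n+2 with n=1, so it is aromatic (pyrrole).
The fused 6/6-membered bicyclic (with one nitrogen) is a single π system with 10 sp² atoms and 10 π electrons from ring double bonds. 10 = 4(2)+2, so the system is aromatic and both rings count as aromatic (quinoline).
3 of the 3 rings are aromatic. Total: 3.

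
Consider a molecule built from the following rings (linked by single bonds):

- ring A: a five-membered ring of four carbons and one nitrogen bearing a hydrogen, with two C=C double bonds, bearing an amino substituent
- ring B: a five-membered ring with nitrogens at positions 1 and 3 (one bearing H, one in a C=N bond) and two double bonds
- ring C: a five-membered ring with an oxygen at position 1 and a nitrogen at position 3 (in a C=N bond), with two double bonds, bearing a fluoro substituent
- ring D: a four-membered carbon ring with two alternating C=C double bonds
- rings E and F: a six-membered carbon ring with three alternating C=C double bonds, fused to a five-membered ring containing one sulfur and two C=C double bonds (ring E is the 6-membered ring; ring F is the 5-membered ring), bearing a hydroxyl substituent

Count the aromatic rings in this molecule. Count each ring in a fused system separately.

5

Ring A is planar and fully conjugated; 2 ring double bonds (4 π electrons) plus a heteroatom lone pair (2) give 6 π electrons. 6 = 4(1)+2, so ring A is aromatic (pyrrole).
Ring B has a continuous p-orbital overlap around the ring; 2 ring double bonds (4 π electrons) plus a heteroatom lone pair (2) give 6 π electrons. Since 6 = 4n+2 (n=1), ring B is aromatic (imidazole).
Ring C is planar and fully conjugated; 2 ring double bonds (4 π electrons) plus a heteroatom lone pair (2) give 6 π electrons. 6 = 4(1)+2, so ring C is aromatic (oxazole).
Ring D has only sp² ring atoms; a planar conformation would have a fully conjugated π system of 4 electrons. But 4 = 4(1), which is 4n not 4n+2, so ring D is not aromatic (cyclobutadiene) — cyclobutadiene is antiaromatic and distorts to a rectangle.
Rings E and F form a fused bicyclic system (with one sulfur) with 9 sp² atoms and 10 π electrons from ring double bonds plus a heteroatom lone pair. 10 = 4(2)+2, so the system is aromatic and both rings count as aromatic (benzothiophene).
Aromatic: A, B, C, E, F. Total: 5.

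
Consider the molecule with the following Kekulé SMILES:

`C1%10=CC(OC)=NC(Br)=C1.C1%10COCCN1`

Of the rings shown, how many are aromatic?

The SMILES encodes a six-membered ring of five carbons and one nitrogen with three alternating double bonds; a six-membered saturated ring with an oxygen and an N–H nitrogen at positions 1 and 4.
The 6-membered ring with one nitrogen has a continuous p-orbital overlap around the ring; 3 ring double bonds give 6 π electrons. 6 = 4(1)+2, so it is aromatic (pyridine).
The 6-membered ring with one oxygen and one N–H (1,4) has only sp³ atoms, so it is not fully conjugated — not aromatic (morpholine).
1 of the 2 rings is aromatic. Total: 1.

1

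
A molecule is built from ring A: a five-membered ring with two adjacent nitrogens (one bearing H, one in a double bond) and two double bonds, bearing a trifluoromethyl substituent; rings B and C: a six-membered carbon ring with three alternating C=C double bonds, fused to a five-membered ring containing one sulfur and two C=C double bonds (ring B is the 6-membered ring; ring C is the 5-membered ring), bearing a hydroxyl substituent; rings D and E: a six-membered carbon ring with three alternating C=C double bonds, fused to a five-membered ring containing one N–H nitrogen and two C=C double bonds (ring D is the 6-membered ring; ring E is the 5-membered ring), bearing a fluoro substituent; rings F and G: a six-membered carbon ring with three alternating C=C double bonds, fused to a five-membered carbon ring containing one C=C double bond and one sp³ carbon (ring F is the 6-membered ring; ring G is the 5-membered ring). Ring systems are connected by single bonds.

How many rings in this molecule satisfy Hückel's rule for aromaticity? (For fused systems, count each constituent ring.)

Ring A is planar and fully conjugated; 2 ring double bonds (4 π electrons) plus a heteroatom lone pair (2) give 6 π electrons. That satisfies 4n+2 with n=1, so ring A is aromatic (pyrazole).
Rings B and C form a fused bicyclic system (with one sulfur) with 9 sp² atoms and 10 π electrons from ring double bonds plus a heteroatom lone pair. 10 = 4(2)+2, so the system is aromatic and both rings count as aromatic (benzothiophene).
Rings D and E form a fused bicyclic system (with one N–H) with 9 sp² atoms and 10 π electrons from ring double bonds plus a heteroatom lone pair. 10 = 4(2)+2, so the system is aromatic and both rings count as aromatic (indole).
Ring F is fully conjugated (every ring atom contributes a p orbital); 3 ring double bonds give 6 π electrons. Since 6 = 4n+2 (n=1), ring F is aromatic (benzene ring).
Ring G has one sp³ carbon, so it is not fully conjugated — not aromatic (cyclopentene ring).
Aromatic: A, B, C, D, E, F. Total: 6.

6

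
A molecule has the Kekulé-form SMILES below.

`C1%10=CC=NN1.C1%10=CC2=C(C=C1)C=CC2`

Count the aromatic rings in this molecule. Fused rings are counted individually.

2

The SMILES encodes a five-membered ring with two adjacent nitrogens (one bearing H, one in a double bond) and two double bonds; a six-membered carbon ring with three alternating C=C double bonds, fused to a five-membered carbon ring containing one C=C double bond and one sp³ carbon.
The 5-membered ring with two adjacent nitrogens (one N–H, one =N–) has a continuous p-orbital overlap around the ring; 2 ring double bonds (4 π electrons) plus a heteroatom lone pair (2) give 6 π electrons. 6 = 4(1)+2, so it is aromatic (pyrazole).
The 6-membered ring is planar and fully conjugated; 3 ring double bonds give 6 π electrons. That satisfies 4n+2 with n=1, so it is aromatic (benzene ring).
The 5-membered ring has one sp³ carbon, so it is not fully conjugated — not aromatic (cyclopentene ring).
2 of the 3 rings are aromatic. Total: 2.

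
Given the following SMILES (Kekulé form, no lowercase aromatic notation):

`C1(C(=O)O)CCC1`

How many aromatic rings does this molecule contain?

0

The SMILES encodes a four-membered saturated carbon ring.
The 4-membered ring has only sp³ atoms, so it is not fully conjugated — not aromatic (cyclobutane).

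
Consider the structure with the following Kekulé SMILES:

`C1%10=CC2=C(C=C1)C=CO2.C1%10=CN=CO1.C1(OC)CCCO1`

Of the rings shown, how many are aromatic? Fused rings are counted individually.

The SMILES encodes a six-membered carbon ring with three alternating C=C double bonds, fused to a five-membered ring containing one oxygen and two C=C double bonds; a five-membered ring with an oxygen at position 1 and a nitrogen at position 3 (in a C=N bond), with two double bonds; a five-membered saturated ring of four carbons and one oxygen.
The fused 6/5-membered bicyclic (with one oxygen) is a single π system with 9 sp² atoms and 10 π electrons from ring double bonds plus a heteroatom lone pair. 10 = 4(2)+2, so the system is aromatic and both rings count as aromatic (benzofuran).
The 5-membered ring with one oxygen and one =N– is planar and fully conjugated; 2 ring double bonds (4 π electrons) plus a heteroatom lone pair (2) give 6 π electrons. That satisfies 4n+2 with n=1, so it is aromatic (oxazole).
The 5-membered ring with one oxygen has only sp³ atoms, so it is not fully conjugated — not aromatic (tetrahydrofuran).
3 of the 4 rings are aromatic. Total: 3.

3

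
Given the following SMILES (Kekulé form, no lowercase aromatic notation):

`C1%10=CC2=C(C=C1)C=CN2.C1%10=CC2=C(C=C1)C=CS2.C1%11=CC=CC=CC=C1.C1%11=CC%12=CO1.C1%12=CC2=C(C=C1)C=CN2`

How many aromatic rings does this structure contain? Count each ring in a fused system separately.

The SMILES encodes a six-membered carbon ring with three alternating C=C double bonds, fused to a five-membered ring containing one N–H nitrogen and two C=C double bonds; a six-membered carbon ring with three alternating C=C double bonds, fused to a five-membered ring containing one sulfur and two C=C double bonds; an eight-membered carbon ring with four alternating C=C double bonds; a five-membered ring of four carbons and one oxygen, with two C=C double bonds; a six-membered carbon ring with three alternating C=C double bonds, fused to a five-membered ring containing one N–H nitrogen and two C=C double bonds.
The fused 6/5-membered bicyclic (with one N–H) is a single π system with 9 sp² atoms and 10 π electrons from ring double bonds plus a heteroatom lone pair. 10 = 4(2)+2, so the system is aromatic and both rings count as aromatic (indole).
The fused 6/5-membered bicyclic (with one sulfur) is a single π system with 9 sp² atoms and 10 π electrons from ring double bonds plus a heteroatom lone pair. 10 = 4(2)+2, so the system is aromatic and both rings count as aromatic (benzothiophene).
The 8-membered ring has only sp² ring atoms; a planar conformation would have a fully conjugated π system of 8 electrons. But 8 = 4(2), which is 4n not 4n+2, so it is not aromatic (cyclooctatetraene) — cyclooctatetraene distorts into a non-planar tub to avoid antiaromaticity.
The 5-membered ring with one oxygen is planar and fully conjugated; 2 ring double bonds (4 π electrons) plus a heteroatom lone pair (2) give 6 π electrons. 6 = 4(1)+2, so it is aromatic (furan).
The fused 6/5-membered bicyclic (with one N–H) is a single π system with 9 sp² atoms and 10 π electrons from ring double bonds plus a heteroatom lone pair. 10 = 4(2)+2, so the system is aromatic and both rings count as aromatic (indole).
7 of the 8 rings are aromatic. Total: 7.

7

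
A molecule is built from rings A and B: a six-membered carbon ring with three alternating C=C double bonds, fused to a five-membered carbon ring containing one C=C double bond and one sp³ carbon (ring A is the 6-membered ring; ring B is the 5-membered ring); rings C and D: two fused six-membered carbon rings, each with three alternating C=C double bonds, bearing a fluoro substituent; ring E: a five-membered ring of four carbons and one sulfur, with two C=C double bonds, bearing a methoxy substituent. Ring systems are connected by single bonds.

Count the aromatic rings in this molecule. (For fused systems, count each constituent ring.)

4

Ring A has a continuous p-orbital overlap around the ring; 3 ring double bonds give 6 π electrons. That satisfies 4n+2 with n=1, so ring A is aromatic (benzene ring).
Ring B has one sp³ carbon, so it is not fully conjugated — not aromatic (cyclopentene ring).
Rings C and D form a fused bicyclic system with 10 sp² atoms and 10 π electrons from ring double bonds. 10 = 4(2)+2, so the system is aromatic and both rings count as aromatic (naphthalene).
Ring E is planar and fully conjugated; 2 ring double bonds (4 π electrons) plus a heteroatom lone pair (2) give 6 π electrons. 6 = 4(1)+2, so ring E is aromatic (thiophene).
Aromatic: A, C, D, E. Total: 4.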